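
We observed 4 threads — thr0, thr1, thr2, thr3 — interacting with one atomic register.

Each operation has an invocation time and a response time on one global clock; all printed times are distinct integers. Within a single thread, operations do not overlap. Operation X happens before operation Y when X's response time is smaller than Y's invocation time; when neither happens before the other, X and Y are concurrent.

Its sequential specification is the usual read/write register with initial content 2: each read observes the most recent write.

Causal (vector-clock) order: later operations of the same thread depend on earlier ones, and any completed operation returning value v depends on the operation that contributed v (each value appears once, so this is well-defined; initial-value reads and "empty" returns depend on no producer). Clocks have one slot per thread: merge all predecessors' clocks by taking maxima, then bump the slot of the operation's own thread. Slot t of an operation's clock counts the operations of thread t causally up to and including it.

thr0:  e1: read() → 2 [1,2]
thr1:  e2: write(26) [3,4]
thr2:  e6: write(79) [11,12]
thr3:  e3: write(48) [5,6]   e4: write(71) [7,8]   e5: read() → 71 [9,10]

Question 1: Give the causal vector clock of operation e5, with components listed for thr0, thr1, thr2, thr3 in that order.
root op e3, invoked 5: fresh clock plus thr3's own tick → (0, 0, 0, 1)
root op e6, invoked 11: fresh clock plus thr2's own tick → (0, 0, 1, 0)
root op e2, invoked 3: fresh clock plus thr1's own tick → (0, 1, 0, 0)
root op e1, invoked 1: fresh clock plus thr0's own tick → (1, 0, 0, 0)
from VC(e3)=(0, 0, 0, 1), e4 (invoked 7) maxes components and bumps thr3 → (0, 0, 0, 2)
from VC(e4)=(0, 0, 0, 2), e5 (invoked 9) maxes components and bumps thr3 → (0, 0, 0, 3)
target: VC(e5) = (0, 0, 0, 3)

(0, 0, 0, 3)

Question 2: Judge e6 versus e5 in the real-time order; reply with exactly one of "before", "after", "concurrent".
e6 spans [11,12], e5 spans [9,10]
resp(e5)=10 < inv(e6)=11

after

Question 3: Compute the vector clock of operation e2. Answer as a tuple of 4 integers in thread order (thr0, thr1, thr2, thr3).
VC(e3, invoked at 5): no causal predecessors; +1 on thr3 → (0, 0, 0, 1)
VC(e6, invoked at 11): no causal predecessors; +1 on thr2 → (0, 0, 1, 0)
VC(e2, invoked at 3): no causal predecessors; +1 on thr1 → (0, 1, 0, 0)
VC(e1, invoked at 1): no causal predecessors; +1 on thr0 → (1, 0, 0, 0)
e4, invoked 7, takes VC(e3)=(0, 0, 0, 1) under max, adds 1 for thr3 → (0, 0, 0, 2)
e5, invoked 9, takes VC(e4)=(0, 0, 0, 2) under max, adds 1 for thr3 → (0, 0, 0, 3)
target: VC(e2) = (0, 1, 0, 0)

(0, 1, 0, 0)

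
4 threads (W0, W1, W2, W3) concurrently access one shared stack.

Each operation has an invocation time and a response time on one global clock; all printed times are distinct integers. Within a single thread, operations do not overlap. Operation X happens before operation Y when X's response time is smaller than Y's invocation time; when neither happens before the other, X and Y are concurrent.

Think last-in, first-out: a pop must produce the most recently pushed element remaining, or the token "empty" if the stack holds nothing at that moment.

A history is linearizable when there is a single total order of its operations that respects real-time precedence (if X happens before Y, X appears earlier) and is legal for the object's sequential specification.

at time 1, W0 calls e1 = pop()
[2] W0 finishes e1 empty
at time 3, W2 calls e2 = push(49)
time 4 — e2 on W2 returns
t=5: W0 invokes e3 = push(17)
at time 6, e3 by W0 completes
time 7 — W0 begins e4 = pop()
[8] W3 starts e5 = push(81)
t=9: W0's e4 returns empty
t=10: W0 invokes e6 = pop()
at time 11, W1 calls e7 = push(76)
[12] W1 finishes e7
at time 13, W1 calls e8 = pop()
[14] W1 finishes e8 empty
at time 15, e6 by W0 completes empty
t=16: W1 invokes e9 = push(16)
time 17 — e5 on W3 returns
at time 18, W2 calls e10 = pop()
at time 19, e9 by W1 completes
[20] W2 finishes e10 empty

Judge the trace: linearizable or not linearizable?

the violation lands at event 9, e4's response at time 9: events 1..8 linearize, events 1..9 do not
one real-time candidate order over the 4 completed operations — the stack replay rejects it
including or dropping the 1 pending operation (e5) in any combination fails
for example e1, e2, e3, e4 (pending dropped) fails at step 4: e4 pop() → empty is not legal there

not linearizable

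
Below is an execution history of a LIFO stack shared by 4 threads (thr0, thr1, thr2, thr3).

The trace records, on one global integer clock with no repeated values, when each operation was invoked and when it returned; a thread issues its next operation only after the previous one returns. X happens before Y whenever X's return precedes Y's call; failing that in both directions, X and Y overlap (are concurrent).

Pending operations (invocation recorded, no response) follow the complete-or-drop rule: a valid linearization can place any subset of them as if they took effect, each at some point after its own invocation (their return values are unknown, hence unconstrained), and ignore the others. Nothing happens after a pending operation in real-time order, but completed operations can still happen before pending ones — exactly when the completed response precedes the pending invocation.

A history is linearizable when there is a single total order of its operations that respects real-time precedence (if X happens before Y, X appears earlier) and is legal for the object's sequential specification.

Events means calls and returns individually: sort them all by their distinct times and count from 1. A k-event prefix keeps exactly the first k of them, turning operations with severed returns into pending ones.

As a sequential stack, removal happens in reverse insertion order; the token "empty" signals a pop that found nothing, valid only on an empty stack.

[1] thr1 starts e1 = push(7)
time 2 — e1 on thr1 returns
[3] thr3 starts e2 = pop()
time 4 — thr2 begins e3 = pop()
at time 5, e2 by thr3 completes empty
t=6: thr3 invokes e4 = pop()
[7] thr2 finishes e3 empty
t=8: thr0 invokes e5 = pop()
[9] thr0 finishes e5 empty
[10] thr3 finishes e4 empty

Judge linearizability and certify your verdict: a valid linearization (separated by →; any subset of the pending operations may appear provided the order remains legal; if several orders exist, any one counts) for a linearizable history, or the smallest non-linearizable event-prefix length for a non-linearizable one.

not linearizable — minimal violating prefix: 7 events

events 1..6 are fine; event 7 — the response of e3 at time 7 — makes the prefix non-linearizable
real-time-consistent orders of the 3 completed operations: 2 — all fail the LIFO stack replay
completion choices over the 1 pending operation (e4) were checked; none helps
sample order e1, e2, e3 (pending dropped) stalls at step 2 — e2 pop() → empty has no legal effect
sample order e1, e3, e2 (pending dropped) stalls at step 2 — e3 pop() → empty has no legal effect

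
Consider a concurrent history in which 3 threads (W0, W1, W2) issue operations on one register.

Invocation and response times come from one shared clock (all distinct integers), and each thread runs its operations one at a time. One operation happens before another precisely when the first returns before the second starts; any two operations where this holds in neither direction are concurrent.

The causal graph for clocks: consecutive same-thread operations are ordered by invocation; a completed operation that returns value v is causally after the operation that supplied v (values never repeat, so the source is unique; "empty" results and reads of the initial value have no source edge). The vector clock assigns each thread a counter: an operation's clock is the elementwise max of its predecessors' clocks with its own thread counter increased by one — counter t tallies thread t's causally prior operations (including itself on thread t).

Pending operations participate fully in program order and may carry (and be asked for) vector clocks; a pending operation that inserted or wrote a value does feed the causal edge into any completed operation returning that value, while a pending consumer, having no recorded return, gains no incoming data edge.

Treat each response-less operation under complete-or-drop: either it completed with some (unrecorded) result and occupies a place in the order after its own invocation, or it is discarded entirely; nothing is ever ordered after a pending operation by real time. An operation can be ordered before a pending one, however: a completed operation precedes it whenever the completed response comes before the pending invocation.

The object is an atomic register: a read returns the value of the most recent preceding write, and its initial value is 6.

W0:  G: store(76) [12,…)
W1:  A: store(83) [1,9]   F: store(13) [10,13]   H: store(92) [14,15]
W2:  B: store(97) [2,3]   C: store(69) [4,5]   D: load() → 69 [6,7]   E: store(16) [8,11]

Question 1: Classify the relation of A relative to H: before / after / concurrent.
Answer: before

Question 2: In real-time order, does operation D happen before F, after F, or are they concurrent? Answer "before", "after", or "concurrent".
Answer: before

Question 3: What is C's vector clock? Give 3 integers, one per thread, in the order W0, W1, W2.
Answer: (0, 0, 2)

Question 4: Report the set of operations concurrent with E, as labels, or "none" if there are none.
Answer: A, F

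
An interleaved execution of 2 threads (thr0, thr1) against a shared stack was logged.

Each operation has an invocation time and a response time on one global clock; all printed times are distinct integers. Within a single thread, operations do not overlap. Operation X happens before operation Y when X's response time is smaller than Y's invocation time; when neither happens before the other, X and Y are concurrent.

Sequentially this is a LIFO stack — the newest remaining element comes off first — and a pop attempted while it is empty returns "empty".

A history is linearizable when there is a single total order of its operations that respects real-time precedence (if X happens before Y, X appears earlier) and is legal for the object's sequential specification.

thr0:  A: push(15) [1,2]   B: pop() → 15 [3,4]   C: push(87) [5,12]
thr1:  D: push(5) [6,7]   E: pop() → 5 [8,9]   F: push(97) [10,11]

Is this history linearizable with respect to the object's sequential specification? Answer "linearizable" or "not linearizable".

one valid linearization: A, B, C, D, E, F
after step 1 (A push(15)): stack <15>
after step 2 (B pop() → 15): stack <>
after step 3 (C push(87)): stack <87>
after step 4 (D push(5)): stack <87,5>
after step 5 (E pop() → 5): stack <87>
after step 6 (F push(97)): stack <87,97>

linearizable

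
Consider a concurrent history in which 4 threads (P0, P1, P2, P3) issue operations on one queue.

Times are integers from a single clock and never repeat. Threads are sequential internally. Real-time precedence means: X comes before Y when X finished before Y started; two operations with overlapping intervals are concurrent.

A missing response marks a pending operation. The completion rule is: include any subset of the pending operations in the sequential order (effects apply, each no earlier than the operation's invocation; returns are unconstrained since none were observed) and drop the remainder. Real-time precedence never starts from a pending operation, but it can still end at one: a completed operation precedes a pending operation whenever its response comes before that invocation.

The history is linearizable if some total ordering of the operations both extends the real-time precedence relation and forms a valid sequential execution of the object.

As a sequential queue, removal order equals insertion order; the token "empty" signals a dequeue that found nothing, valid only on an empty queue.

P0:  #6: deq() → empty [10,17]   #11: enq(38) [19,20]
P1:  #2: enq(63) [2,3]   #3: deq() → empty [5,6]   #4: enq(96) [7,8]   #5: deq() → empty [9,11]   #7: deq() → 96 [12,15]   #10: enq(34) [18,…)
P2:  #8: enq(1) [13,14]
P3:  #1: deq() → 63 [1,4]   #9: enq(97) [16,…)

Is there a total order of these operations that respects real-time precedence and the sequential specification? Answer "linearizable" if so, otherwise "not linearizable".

not linearizable

already the first 15 events (up to #7's response at time 15) admit no linearization; the first 14 still do
every one of the 4 real-time-consistent orders over 7 completed queue ops fails the sequential spec
no escape via the 1 pending operation (#6): every completion choice fails
take #1, #2, #3, #4, #5, #7, #8 (pending dropped): step 1 already fails, because #1 deq() → 63 cannot occur there
take #1, #2, #3, #4, #5, #8, #7 (pending dropped): step 1 already fails, because #1 deq() → 63 cannot occur there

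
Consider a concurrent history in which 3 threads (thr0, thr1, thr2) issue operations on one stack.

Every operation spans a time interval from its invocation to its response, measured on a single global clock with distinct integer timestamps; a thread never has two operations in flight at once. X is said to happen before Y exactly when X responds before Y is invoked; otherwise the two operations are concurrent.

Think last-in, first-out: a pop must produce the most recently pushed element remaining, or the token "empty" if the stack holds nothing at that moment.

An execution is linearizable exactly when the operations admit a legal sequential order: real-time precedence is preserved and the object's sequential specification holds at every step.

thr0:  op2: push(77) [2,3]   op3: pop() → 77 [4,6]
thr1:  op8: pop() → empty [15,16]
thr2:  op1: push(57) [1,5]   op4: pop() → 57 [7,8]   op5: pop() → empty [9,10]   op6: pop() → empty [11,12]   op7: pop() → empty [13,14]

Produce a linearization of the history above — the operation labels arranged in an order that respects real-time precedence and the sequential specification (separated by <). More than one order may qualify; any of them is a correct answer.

after step 1 (op1 push(57)): stack <57>
after step 2 (op2 push(77)): stack <57,77>
after step 3 (op3 pop() → 77): stack <57>
after step 4 (op4 pop() → 57): stack <>
after step 5 (op5 pop() → empty): stack <>
after step 6 (op6 pop() → empty): stack <>
after step 7 (op7 pop() → empty): stack <>
after step 8 (op8 pop() → empty): stack <>

op1 < op2 < op3 < op4 < op5 < op6 < op7 < op8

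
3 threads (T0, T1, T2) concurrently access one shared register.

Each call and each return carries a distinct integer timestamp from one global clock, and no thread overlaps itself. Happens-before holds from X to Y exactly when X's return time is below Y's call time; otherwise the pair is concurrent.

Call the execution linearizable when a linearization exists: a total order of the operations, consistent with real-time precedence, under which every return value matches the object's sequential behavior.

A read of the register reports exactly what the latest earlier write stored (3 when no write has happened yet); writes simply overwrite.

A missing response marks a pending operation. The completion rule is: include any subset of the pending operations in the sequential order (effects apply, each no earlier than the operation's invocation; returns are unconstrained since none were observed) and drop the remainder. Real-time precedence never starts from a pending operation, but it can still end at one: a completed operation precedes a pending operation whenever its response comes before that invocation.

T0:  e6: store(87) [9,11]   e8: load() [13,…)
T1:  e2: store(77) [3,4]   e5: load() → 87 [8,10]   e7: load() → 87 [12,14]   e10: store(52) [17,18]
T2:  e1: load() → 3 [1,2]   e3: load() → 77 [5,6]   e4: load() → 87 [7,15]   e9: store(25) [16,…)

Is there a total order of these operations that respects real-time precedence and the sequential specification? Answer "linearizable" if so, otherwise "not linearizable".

linearizable

witness order: e1, e2, e3, e6, e4, e5, e7, e8, e9, e10
step 1: e1 load() → 3 — value 3
step 2: e2 store(77) — value 77
step 3: e3 load() → 77 — value 77
step 4: e6 store(87) — value 87
step 5: e4 load() → 87 — value 87
step 6: e5 load() → 87 — value 87
step 7: e7 load() → 87 — value 87
step 8: e8 load() (pending, included) — value 87
step 9: e9 store(25) (pending, included) — value 25
step 10: e10 store(52) — value 52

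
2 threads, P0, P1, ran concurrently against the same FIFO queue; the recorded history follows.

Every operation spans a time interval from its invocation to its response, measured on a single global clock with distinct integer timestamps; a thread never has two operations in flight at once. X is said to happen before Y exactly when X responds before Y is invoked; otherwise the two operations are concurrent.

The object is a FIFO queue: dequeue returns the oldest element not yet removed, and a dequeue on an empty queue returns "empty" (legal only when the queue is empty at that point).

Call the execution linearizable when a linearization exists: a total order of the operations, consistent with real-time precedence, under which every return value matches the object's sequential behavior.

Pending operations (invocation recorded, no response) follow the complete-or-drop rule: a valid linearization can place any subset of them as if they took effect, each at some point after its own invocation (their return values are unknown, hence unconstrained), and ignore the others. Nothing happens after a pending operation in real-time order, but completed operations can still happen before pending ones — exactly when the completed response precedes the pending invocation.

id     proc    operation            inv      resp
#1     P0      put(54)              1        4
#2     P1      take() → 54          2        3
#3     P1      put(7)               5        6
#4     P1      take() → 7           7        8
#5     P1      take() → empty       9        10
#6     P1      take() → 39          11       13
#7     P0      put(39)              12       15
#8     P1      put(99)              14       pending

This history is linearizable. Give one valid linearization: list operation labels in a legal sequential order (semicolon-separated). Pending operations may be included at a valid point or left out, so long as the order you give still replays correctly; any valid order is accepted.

step 1: #1 put(54) — queue <54>
step 2: #2 take() → 54 — queue <>
step 3: #3 put(7) — queue <7>
step 4: #4 take() → 7 — queue <>
step 5: #5 take() → empty — queue <>
step 6: #7 put(39) — queue <39>
step 7: #6 take() → 39 — queue <>

#1; #2; #3; #4; #5; #7; #6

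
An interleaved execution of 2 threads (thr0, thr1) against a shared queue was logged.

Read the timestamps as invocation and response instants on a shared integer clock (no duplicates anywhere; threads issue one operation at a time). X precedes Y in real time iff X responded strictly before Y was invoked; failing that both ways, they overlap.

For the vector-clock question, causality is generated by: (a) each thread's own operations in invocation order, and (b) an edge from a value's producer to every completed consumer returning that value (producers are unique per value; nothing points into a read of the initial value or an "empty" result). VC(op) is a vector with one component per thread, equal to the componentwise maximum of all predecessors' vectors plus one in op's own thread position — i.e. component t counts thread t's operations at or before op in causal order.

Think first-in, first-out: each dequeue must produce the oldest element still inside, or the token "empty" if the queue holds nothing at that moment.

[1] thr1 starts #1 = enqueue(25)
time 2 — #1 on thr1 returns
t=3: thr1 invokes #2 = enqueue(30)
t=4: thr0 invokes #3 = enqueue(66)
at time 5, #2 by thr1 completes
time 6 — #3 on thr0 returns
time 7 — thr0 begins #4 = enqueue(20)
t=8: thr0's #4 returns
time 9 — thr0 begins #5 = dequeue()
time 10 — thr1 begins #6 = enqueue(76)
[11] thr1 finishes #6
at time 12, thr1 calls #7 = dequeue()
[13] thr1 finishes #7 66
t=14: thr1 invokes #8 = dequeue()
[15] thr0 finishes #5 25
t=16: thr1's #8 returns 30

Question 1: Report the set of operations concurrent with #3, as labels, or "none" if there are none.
concurrent with #3 ([4,6]): every op whose interval crosses 4..6
#1 [1,2]: before
#2 [3,5]: concurrent
#4 [7,8]: after
#5 [9,15]: after
#6 [10,11]: after
#7 [12,13]: after
#8 [14,16]: after

#2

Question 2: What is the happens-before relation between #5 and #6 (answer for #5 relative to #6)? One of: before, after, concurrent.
#5 spans [9,15], #6 spans [10,11]
the intervals overlap in both directions

concurrent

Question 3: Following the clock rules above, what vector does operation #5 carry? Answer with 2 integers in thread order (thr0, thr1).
root op #1, invoked 1: fresh clock plus thr1's own tick → (0, 1)
root op #3, invoked 4: fresh clock plus thr0's own tick → (1, 0)
from VC(#1)=(0, 1), #2 (invoked 3) maxes components and bumps thr1 → (0, 2)
from VC(#3)=(1, 0), #4 (invoked 7) maxes components and bumps thr0 → (2, 0)
from VC(#2)=(0, 2), #6 (invoked 10) maxes components and bumps thr1 → (0, 3)
from VC(#1)=(0, 1), VC(#4)=(2, 0), #5 (invoked 9) maxes components and bumps thr0 → (3, 1)
from VC(#3)=(1, 0), VC(#6)=(0, 3), #7 (invoked 12) maxes components and bumps thr1 → (1, 4)
from VC(#2)=(0, 2), VC(#7)=(1, 4), #8 (invoked 14) maxes components and bumps thr1 → (1, 5)
target: VC(#5) = (3, 1)

(3, 1)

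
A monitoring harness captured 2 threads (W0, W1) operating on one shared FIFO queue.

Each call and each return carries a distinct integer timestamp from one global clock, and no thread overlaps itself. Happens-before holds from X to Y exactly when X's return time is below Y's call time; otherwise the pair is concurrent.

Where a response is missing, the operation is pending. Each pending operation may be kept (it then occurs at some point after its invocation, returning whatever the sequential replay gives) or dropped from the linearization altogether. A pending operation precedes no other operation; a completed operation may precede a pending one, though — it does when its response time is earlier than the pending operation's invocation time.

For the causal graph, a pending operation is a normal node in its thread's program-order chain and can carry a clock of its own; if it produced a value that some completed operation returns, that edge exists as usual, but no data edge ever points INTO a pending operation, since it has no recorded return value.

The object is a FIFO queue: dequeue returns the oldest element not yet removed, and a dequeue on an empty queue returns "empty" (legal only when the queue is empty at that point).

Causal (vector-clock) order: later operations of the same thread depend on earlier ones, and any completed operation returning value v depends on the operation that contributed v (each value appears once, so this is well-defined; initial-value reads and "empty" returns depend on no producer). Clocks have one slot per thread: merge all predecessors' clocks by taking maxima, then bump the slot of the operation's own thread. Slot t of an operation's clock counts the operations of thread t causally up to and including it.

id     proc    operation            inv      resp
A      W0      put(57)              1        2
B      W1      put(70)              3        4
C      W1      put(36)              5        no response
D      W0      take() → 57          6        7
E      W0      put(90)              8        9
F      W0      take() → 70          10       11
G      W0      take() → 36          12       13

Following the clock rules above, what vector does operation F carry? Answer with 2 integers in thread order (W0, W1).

(4, 1)

B (invocation 3): nothing precedes it; W1's component alone gives (0, 1)
A (invocation 1): nothing precedes it; W0's component alone gives (1, 0)
merge at C (invoked 5): VC(B)=(0, 1), own-thread bump on W1 → (0, 2)
merge at D (invoked 6): VC(A)=(1, 0), own-thread bump on W0 → (2, 0)
merge at E (invoked 8): VC(D)=(2, 0), own-thread bump on W0 → (3, 0)
merge at F (invoked 10): VC(B)=(0, 1), VC(E)=(3, 0), own-thread bump on W0 → (4, 1)
merge at G (invoked 12): VC(C)=(0, 2), VC(F)=(4, 1), own-thread bump on W0 → (5, 2)
target: VC(F) = (4, 1)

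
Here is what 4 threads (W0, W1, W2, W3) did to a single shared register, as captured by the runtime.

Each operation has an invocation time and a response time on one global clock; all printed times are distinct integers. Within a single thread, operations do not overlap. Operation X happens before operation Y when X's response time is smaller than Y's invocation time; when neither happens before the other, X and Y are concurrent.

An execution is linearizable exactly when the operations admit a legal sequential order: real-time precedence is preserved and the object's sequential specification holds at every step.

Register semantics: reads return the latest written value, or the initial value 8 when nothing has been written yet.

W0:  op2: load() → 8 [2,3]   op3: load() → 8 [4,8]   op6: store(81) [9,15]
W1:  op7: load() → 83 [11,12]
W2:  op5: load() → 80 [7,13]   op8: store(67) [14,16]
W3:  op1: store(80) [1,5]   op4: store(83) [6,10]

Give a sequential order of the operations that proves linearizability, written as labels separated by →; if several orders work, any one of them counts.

after step 1 (op2 load() → 8): value 8
after step 2 (op3 load() → 8): value 8
after step 3 (op1 store(80)): value 80
after step 4 (op5 load() → 80): value 80
after step 5 (op4 store(83)): value 83
after step 6 (op7 load() → 83): value 83
after step 7 (op6 store(81)): value 81
after step 8 (op8 store(67)): value 67

op2 → op3 → op1 → op5 → op4 → op7 → op6 → op8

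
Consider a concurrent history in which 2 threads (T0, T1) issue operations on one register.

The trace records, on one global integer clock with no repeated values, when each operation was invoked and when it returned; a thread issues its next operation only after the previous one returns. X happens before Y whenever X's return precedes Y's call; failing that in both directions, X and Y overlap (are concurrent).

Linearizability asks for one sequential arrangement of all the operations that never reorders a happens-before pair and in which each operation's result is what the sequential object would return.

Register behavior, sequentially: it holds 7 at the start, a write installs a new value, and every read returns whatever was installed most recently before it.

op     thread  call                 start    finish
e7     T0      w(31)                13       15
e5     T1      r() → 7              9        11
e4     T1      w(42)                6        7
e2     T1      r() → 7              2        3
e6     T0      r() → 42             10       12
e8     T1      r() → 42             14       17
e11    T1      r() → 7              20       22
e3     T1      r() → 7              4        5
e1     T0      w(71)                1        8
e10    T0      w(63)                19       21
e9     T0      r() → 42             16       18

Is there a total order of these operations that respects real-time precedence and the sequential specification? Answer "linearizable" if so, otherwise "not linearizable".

not linearizable

the violation lands at event 11, e5's response at time 11: events 1..10 linearize, events 1..11 do not
5 completed operations, 4 real-time-consistent orders — every register replay fails
including or dropping the 1 pending operation (e6) in any combination fails
one such order, e1, e2, e3, e4, e5 (pending dropped), breaks at step 2 where e2 r() → 7 is illegal
one such order, e2, e1, e3, e4, e5 (pending dropped), breaks at step 3 where e3 r() → 7 is illegal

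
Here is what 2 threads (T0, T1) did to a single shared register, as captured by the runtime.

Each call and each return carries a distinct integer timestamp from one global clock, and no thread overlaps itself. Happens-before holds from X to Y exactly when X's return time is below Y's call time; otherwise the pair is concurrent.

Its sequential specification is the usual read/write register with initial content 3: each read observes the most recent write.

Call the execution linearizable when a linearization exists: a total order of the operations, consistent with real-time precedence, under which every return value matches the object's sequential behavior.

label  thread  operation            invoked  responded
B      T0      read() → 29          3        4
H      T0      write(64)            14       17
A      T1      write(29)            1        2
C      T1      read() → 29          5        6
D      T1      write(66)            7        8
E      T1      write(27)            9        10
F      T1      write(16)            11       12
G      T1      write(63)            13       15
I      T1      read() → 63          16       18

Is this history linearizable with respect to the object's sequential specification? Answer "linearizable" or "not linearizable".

one valid linearization: A, B, C, D, E, F, G, I, H
after step 1 (A write(29)): value 29
after step 2 (B read() → 29): value 29
after step 3 (C read() → 29): value 29
after step 4 (D write(66)): value 66
after step 5 (E write(27)): value 27
after step 6 (F write(16)): value 16
after step 7 (G write(63)): value 63
after step 8 (I read() → 63): value 63
after step 9 (H write(64)): value 64

linearizable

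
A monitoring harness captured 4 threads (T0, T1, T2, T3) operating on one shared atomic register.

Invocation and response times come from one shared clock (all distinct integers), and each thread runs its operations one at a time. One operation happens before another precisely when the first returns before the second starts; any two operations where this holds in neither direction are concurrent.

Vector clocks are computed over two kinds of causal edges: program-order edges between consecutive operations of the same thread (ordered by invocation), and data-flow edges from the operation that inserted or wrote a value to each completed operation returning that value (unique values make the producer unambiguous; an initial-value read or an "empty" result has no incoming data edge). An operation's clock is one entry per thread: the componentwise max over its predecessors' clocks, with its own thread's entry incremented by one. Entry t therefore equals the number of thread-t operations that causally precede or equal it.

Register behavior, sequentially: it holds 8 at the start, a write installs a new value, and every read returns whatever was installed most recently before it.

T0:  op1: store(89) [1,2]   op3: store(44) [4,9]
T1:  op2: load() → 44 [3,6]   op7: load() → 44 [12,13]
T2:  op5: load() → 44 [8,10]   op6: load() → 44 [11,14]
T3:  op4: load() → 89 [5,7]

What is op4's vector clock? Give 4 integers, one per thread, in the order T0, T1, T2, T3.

(1, 0, 0, 1)

op1 (invocation 1): nothing precedes it; T0's component alone gives (1, 0, 0, 0)
VC(op4, invoked at 5): max of VC(op1)=(1, 0, 0, 0), then +1 on thread T3 → (1, 0, 0, 1)
VC(op3, invoked at 4): max of VC(op1)=(1, 0, 0, 0), then +1 on thread T0 → (2, 0, 0, 0)
VC(op5, invoked at 8): max of VC(op3)=(2, 0, 0, 0), then +1 on thread T2 → (2, 0, 1, 0)
VC(op2, invoked at 3): max of VC(op3)=(2, 0, 0, 0), then +1 on thread T1 → (2, 1, 0, 0)
VC(op6, invoked at 11): max of VC(op3)=(2, 0, 0, 0), VC(op5)=(2, 0, 1, 0), then +1 on thread T2 → (2, 0, 2, 0)
VC(op7, invoked at 12): max of VC(op2)=(2, 1, 0, 0), VC(op3)=(2, 0, 0, 0), then +1 on thread T1 → (2, 2, 0, 0)
target: VC(op4) = (1, 0, 0, 1)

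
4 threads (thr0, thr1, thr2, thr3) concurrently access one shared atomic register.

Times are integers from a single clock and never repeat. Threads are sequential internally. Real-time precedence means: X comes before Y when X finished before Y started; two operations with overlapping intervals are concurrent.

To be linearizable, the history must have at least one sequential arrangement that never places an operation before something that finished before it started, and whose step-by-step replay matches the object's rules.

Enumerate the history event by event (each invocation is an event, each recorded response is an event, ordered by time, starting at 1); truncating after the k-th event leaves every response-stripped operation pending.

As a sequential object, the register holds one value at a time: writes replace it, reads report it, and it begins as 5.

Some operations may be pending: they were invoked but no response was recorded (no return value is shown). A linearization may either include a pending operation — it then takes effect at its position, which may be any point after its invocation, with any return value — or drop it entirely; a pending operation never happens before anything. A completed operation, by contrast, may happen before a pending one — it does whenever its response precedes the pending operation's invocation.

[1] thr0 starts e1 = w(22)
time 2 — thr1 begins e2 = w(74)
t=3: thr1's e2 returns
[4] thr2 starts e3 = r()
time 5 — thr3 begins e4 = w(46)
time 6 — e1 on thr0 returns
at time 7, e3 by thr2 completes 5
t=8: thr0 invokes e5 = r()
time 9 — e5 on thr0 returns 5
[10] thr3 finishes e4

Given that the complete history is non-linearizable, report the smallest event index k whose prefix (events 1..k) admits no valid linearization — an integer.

events 1..6 are linearizable, e.g. via e1, e2:
after step 1 (e1 w(22)): value 22
after step 2 (e2 w(74)): value 74
at event 7 (e3's time-7 response) nothing linearizes any more
every completion of the 1 pending operation (e4) was checked; none linearizes
sample order e1, e2, e3 (pending dropped) stalls at step 3 — e3 r() → 5 has no legal effect
sample order e2, e1, e3 (pending dropped) stalls at step 3 — e3 r() → 5 has no legal effect

7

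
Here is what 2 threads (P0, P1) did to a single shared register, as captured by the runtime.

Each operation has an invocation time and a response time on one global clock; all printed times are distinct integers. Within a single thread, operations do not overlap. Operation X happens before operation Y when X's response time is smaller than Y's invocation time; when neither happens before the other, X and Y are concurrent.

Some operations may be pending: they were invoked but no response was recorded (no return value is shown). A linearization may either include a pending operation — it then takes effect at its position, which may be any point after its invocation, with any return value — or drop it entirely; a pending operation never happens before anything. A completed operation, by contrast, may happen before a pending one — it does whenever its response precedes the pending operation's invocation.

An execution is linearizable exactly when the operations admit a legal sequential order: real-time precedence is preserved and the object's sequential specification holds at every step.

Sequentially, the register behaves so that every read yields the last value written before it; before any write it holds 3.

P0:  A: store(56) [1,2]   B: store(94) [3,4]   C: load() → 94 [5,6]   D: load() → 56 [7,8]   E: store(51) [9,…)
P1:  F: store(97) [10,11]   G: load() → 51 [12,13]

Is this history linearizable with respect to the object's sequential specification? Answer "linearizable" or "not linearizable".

cut after 7 events: linearizable; cut after 8 events (D responds, time 8): not linearizable
the completed operations (4 total) allow one real-time order; the register replay rejects it
sample order A, B, C, D stalls at step 4 — D load() → 56 has no legal effect

not linearizable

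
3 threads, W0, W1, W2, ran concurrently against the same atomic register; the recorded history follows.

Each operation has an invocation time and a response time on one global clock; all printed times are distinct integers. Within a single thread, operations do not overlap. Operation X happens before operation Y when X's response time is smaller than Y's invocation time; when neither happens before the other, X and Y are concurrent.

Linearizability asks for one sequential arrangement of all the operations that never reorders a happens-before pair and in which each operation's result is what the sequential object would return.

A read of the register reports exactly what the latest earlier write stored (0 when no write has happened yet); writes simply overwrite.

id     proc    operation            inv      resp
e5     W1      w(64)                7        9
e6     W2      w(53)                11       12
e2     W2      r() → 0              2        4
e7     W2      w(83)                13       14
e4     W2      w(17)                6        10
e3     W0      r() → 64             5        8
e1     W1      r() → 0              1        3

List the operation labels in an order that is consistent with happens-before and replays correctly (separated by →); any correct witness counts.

e1 → e2 → e4 → e5 → e3 → e6 → e7

after step 1 (e1 r() → 0): value 0
after step 2 (e2 r() → 0): value 0
after step 3 (e4 w(17)): value 17
after step 4 (e5 w(64)): value 64
after step 5 (e3 r() → 64): value 64
after step 6 (e6 w(53)): value 53
after step 7 (e7 w(83)): value 83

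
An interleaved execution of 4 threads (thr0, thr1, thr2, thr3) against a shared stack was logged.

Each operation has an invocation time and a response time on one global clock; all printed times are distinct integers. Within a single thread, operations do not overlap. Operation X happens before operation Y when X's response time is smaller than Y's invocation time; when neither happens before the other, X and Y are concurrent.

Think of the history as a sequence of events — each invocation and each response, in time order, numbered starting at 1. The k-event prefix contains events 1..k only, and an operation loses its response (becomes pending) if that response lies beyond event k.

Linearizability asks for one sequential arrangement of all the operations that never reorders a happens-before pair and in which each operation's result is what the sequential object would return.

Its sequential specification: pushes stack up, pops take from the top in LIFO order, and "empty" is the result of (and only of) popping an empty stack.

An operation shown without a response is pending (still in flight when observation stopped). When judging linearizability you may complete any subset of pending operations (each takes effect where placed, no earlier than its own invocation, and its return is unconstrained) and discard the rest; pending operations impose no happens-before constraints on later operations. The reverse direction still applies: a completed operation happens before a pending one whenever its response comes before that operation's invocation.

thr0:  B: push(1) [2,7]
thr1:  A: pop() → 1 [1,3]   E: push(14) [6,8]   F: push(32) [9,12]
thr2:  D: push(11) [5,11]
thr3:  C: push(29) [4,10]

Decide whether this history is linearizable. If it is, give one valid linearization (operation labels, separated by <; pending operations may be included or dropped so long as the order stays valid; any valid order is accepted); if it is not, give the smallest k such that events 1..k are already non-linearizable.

linearizable — witness: B < A < C < D < E < F

after step 1 (B push(1)): stack <1>
after step 2 (A pop() → 1): stack <>
after step 3 (C push(29)): stack <29>
after step 4 (D push(11)): stack <29,11>
after step 5 (E push(14)): stack <29,11,14>
after step 6 (F push(32)): stack <29,11,14,32>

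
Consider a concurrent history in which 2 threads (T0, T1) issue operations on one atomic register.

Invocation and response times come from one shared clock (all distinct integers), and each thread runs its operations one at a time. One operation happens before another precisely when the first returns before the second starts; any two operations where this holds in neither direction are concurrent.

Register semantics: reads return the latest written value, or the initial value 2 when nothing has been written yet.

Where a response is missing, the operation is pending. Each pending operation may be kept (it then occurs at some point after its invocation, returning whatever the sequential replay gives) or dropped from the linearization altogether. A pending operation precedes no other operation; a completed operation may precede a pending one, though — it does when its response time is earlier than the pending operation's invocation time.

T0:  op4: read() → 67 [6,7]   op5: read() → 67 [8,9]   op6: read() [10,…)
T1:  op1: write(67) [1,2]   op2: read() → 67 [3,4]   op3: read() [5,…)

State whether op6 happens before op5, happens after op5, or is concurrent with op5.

op6 spans [10,…), op5 spans [8,9]
resp(op5)=9 < inv(op6)=10

after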